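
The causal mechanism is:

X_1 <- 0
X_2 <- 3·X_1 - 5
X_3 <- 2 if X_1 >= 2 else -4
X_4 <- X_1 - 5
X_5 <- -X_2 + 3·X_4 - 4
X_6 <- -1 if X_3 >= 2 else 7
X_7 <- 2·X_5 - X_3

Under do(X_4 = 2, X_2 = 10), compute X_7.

-12

Under do(X_4 = 2, X_2 = 10), each intervened variable's structural equation is replaced by its fixed value.
X_3 = 2 if X_1 >= 2 else -4  [with X_1=0]  = -4
X_5 = -X_2 + 3·X_4 - 4  [with X_2=10, X_4=2]  = -8
X_7 = 2·X_5 - X_3  [with X_5=-8, X_3=-4]  = -12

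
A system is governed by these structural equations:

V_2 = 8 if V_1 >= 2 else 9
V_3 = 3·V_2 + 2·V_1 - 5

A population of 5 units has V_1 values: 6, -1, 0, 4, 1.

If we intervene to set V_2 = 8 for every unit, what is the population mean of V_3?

23

Under do(V_2=8), V_2's equation is replaced by V_2=8 for every unit. Per-unit V_3: 31, 17, 19, 27, 21. Mean = 23.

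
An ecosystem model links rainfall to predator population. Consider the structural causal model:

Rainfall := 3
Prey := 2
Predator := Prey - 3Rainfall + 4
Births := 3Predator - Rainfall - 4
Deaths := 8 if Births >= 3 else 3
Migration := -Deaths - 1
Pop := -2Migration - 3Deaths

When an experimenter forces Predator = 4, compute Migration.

The intervention breaks the incoming arrows to Predator: Predator := Prey - 3Rainfall + 4 no longer applies, and Predator = 4.
Births = 3Predator - Rainfall - 4  [with Predator=4, Rainfall=3]  = 5
Deaths = 8 if Births >= 3 else 3  [with Births=5]  = 8
Migration = -Deaths - 1  [with Deaths=8]  = -9

-9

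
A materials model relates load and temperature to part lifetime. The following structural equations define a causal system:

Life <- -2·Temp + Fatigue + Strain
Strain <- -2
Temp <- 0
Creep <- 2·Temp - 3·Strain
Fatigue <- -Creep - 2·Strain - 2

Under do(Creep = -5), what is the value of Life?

5

do(Creep=-5) replaces the equation Creep <- 2·Temp - 3·Strain with the constant Creep = -5.
Fatigue = -Creep - 2·Strain - 2  [with Creep=-5, Strain=-2]  = 7
Life = -2·Temp + Fatigue + Strain  [with Temp=0, Fatigue=7, Strain=-2]  = 5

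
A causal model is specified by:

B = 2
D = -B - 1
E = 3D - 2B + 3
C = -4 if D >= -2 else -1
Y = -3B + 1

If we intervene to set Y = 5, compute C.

-1

The intervention breaks the incoming arrows to Y: Y = -3B + 1 no longer applies, and Y = 5.
Since C is not a descendant of the intervened variable, it is unaffected.
D = -B - 1  [with B=2]  = -3
C = -4 if D >= -2 else -1  [with D=-3]  = -1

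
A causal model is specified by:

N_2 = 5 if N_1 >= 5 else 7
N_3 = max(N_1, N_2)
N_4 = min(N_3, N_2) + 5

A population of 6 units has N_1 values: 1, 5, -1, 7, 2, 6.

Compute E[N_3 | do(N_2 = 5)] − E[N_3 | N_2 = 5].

The intervention sets N_2=5 in all 6 units regardless of N_1. Recomputing N_3 per unit gives 5, 5, 5, 7, 5, 6; average 5.5.
E[N_3|N_2=5] averages over only the 3 units with N_2=5 (N_1 = 5, 7, 6): N_3 = 5, 7, 6, mean 6.
Difference = 5.5 − 6 = -0.5.

-0.5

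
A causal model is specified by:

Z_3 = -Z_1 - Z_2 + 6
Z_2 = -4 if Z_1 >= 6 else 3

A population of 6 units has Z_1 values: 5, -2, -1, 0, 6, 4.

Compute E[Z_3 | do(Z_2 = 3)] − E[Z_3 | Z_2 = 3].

-0.8

Under do(Z_2=3), Z_2's equation is replaced by Z_2=3 for every unit. Per-unit Z_3: -2, 5, 4, 3, -3, -1. Mean = 1.
Conditioning on Z_2=3 selects the 5 unit(s) with Z_1 ∈ {5, -2, -1, 0, 4}. Their Z_3 values: -2, 5, 4, 3, -1. Mean = 1.8.
Difference = 1 − 1.8 = -0.8.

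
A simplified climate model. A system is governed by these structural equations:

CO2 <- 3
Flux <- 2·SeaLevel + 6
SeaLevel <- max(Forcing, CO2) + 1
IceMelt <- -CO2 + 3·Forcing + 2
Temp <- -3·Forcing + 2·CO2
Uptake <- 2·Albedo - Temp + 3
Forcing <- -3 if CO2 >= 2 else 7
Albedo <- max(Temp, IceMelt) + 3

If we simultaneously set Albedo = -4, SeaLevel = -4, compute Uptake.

Setting Albedo = -4, SeaLevel = -4 by intervention discards those variables' equations.
Forcing = -3 if CO2 >= 2 else 7  [with CO2=3]  = -3
Temp = -3·Forcing + 2·CO2  [with Forcing=-3, CO2=3]  = 15
Uptake = 2·Albedo - Temp + 3  [with Albedo=-4, Temp=15]  = -20

-20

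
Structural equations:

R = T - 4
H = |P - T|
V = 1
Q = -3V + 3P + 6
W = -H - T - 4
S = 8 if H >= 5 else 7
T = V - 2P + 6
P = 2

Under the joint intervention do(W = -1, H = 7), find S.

8

Under do(W = -1, H = 7), each intervened variable's structural equation is replaced by its fixed value.
S = 8 if H >= 5 else 7  [with H=7]  = 8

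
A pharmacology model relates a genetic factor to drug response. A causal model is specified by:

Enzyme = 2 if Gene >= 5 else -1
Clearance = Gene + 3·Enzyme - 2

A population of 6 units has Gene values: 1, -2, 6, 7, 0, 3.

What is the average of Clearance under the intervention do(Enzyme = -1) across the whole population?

-2.5

Under do(Enzyme=-1), Enzyme's equation is replaced by Enzyme=-1 for every unit. Per-unit Clearance: -4, -7, 1, 2, -5, -2. Mean = -2.5.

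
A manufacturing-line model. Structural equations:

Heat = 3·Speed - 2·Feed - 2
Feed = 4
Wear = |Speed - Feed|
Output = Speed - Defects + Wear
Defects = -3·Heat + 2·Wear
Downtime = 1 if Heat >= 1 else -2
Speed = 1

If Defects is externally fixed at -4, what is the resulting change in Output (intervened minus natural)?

31

The intervention breaks the incoming arrows to Defects: Defects = -3·Heat + 2·Wear no longer applies, and Defects = -4.
Wear = |Speed - Feed|  [with Speed=1, Feed=4]  = 3
Output = Speed - Defects + Wear  [with Speed=1, Defects=-4, Wear=3]  = 8
Without intervention: Heat = 3·Speed - 2·Feed - 2  [with Speed=1, Feed=4]  = -7; Wear = |Speed - Feed|  [with Speed=1, Feed=4]  = 3; Defects = -3·Heat + 2·Wear  [with Heat=-7, Wear=3]  = 27; Output = Speed - Defects + Wear  [with Speed=1, Defects=27, Wear=3]  = -23.
Change = 8 − (-23) = 31.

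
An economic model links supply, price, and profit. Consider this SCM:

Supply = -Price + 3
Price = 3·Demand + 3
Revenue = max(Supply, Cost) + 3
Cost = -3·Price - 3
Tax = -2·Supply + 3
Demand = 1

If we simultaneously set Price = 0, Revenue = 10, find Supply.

Under do(Price = 0, Revenue = 10), each intervened variable's structural equation is replaced by its fixed value.
Supply = -Price + 3  [with Price=0]  = 3

3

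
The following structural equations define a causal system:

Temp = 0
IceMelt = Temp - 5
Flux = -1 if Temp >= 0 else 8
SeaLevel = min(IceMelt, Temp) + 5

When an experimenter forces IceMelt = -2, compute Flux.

Under do(IceMelt=-2), the mechanism IceMelt = Temp - 5 is discarded; IceMelt is fixed at -2.
Since Flux is not a descendant of the intervened variable, it is unaffected.
Flux = -1 if Temp >= 0 else 8  [with Temp=0]  = -1

-1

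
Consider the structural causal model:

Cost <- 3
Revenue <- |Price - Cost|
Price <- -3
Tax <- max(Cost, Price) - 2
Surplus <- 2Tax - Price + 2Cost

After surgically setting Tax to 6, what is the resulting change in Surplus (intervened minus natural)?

Intervening sets Tax = 6 and removes its equation (Tax <- max(Cost, Price) - 2).
Surplus = 2Tax - Price + 2Cost  [with Tax=6, Price=-3, Cost=3]  = 21
Without intervention: Tax = max(Cost, Price) - 2  [with Cost=3, Price=-3]  = 1; Surplus = 2Tax - Price + 2Cost  [with Tax=1, Price=-3, Cost=3]  = 11.
Change = 21 − 11 = 10.

10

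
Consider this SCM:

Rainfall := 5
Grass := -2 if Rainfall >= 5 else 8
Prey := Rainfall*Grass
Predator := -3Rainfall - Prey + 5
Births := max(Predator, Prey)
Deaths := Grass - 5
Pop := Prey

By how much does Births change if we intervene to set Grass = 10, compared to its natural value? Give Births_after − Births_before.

do(Grass=10) replaces the equation Grass := -2 if Rainfall >= 5 else 8 with the constant Grass = 10.
Prey = Rainfall*Grass  [with Rainfall=5, Grass=10]  = 50
Predator = -3Rainfall - Prey + 5  [with Rainfall=5, Prey=50]  = -60
Births = max(Predator, Prey)  [with Predator=-60, Prey=50]  = 50
Without intervention: Grass = -2 if Rainfall >= 5 else 8  [with Rainfall=5]  = -2; Prey = Rainfall*Grass  [with Rainfall=5, Grass=-2]  = -10; Predator = -3Rainfall - Prey + 5  [with Rainfall=5, Prey=-10]  = 0; Births = max(Predator, Prey)  [with Predator=0, Prey=-10]  = 0.
Change = 50 − 0 = 50.

50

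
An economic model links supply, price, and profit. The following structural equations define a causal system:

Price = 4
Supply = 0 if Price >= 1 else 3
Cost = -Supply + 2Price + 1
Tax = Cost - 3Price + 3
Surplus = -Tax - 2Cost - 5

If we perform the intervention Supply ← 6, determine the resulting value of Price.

Under do(Supply=6), the mechanism Supply = 0 if Price >= 1 else 3 is discarded; Supply is fixed at 6.
Price is not downstream of the intervention, so its value is determined by the original equations.

4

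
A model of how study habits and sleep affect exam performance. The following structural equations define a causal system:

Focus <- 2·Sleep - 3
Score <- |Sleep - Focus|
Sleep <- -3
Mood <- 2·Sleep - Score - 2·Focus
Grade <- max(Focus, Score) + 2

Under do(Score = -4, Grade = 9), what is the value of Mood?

The joint intervention fixes Score = -4, Grade = 9, removing each variable's own equation.
Focus = 2·Sleep - 3  [with Sleep=-3]  = -9
Mood = 2·Sleep - Score - 2·Focus  [with Sleep=-3, Score=-4, Focus=-9]  = 16

16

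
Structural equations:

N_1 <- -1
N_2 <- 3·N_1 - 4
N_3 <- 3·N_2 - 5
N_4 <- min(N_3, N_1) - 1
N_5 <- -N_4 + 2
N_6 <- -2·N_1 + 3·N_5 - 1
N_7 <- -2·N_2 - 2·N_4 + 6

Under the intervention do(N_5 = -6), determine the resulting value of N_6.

The intervention breaks the incoming arrows to N_5: N_5 <- -N_4 + 2 no longer applies, and N_5 = -6.
N_6 = -2·N_1 + 3·N_5 - 1  [with N_1=-1, N_5=-6]  = -17

-17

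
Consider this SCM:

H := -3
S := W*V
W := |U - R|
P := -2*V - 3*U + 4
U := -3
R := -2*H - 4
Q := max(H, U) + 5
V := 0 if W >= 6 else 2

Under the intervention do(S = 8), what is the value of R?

Intervening sets S = 8 and removes its equation (S := W*V).
R is not downstream of the intervention, so its value is determined by the original equations.
R = -2*H - 4  [with H=-3]  = 2

2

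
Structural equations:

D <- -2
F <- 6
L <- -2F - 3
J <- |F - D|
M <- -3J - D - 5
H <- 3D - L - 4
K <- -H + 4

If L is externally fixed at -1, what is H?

-9

The intervention breaks the incoming arrows to L: L <- -2F - 3 no longer applies, and L = -1.
H = 3D - L - 4  [with D=-2, L=-1]  = -9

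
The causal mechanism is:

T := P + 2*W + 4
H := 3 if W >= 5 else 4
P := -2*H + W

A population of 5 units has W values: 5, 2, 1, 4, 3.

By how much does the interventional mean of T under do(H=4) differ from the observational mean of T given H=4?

1.5

do(H=4) breaks H's dependence on W. With H=4 fixed, T across the units is 11, 2, -1, 8, 5, mean 5.
E[T|H=4] averages over only the 4 units with H=4 (W = 2, 1, 4, 3): T = 2, -1, 8, 5, mean 3.5.
Difference = 5 − 3.5 = 1.5.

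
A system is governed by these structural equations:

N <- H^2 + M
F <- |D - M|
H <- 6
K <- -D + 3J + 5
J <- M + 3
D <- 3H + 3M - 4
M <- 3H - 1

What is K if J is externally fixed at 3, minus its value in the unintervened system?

Under do(J=3), the mechanism J <- M + 3 is discarded; J is fixed at 3.
M = 3H - 1  [with H=6]  = 17
D = 3H + 3M - 4  [with H=6, M=17]  = 65
K = -D + 3J + 5  [with D=65, J=3]  = -51
Without intervention: M = 3H - 1  [with H=6]  = 17; D = 3H + 3M - 4  [with H=6, M=17]  = 65; J = M + 3  [with M=17]  = 20; K = -D + 3J + 5  [with D=65, J=20]  = 0.
Change = -51 − 0 = -51.

-51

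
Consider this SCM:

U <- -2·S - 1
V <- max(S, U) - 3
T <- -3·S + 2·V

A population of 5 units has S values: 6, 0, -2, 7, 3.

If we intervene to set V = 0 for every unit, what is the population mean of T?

The intervention sets V=0 in all 5 units regardless of S. Recomputing T per unit gives -18, 0, 6, -21, -9; average -8.4.

-8.4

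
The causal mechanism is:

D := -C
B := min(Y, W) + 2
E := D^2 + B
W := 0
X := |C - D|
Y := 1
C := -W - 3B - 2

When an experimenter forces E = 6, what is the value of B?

2

do(E=6) replaces the equation E := D^2 + B with the constant E = 6.
B is not downstream of the intervention, so its value is determined by the original equations.
B = min(Y, W) + 2  [with Y=1, W=0]  = 2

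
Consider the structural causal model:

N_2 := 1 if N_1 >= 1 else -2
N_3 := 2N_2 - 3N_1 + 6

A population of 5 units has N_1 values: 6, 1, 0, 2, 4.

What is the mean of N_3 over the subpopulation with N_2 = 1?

Conditioning on N_2=1 selects the 4 unit(s) with N_1 ∈ {6, 1, 2, 4}. Their N_3 values: -10, 5, 2, -4. Mean = -1.75.

-1.75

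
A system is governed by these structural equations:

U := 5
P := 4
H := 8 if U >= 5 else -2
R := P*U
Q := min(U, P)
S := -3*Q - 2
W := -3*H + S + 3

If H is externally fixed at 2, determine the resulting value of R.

The intervention breaks the incoming arrows to H: H := 8 if U >= 5 else -2 no longer applies, and H = 2.
R is not downstream of the intervention, so its value is determined by the original equations.
R = P*U  [with P=4, U=5]  = 20

20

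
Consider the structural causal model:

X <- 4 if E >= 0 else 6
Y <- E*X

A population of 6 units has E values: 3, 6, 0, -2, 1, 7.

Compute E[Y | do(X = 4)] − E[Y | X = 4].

The intervention sets X=4 in all 6 units regardless of E. Recomputing Y per unit gives 12, 24, 0, -8, 4, 28; average 10.
E[Y|X=4] averages over only the 5 units with X=4 (E = 3, 6, 0, 1, 7): Y = 12, 24, 0, 4, 28, mean 13.6.
Difference = 10 − 13.6 = -3.6.

-3.6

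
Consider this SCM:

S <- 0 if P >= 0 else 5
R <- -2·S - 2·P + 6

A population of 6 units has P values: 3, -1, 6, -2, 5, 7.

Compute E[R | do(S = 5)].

-10

The intervention sets S=5 in all 6 units regardless of P. Recomputing R per unit gives -10, -2, -16, 0, -14, -18; average -10.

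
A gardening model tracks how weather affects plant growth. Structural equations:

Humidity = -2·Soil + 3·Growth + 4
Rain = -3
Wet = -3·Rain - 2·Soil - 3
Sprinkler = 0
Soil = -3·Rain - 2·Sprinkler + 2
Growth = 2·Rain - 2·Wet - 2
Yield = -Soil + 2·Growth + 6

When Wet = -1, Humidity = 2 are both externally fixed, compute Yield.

Setting Wet = -1, Humidity = 2 by intervention discards those variables' equations.
Soil = -3·Rain - 2·Sprinkler + 2  [with Rain=-3, Sprinkler=0]  = 11
Growth = 2·Rain - 2·Wet - 2  [with Rain=-3, Wet=-1]  = -6
Yield = -Soil + 2·Growth + 6  [with Soil=11, Growth=-6]  = -17

-17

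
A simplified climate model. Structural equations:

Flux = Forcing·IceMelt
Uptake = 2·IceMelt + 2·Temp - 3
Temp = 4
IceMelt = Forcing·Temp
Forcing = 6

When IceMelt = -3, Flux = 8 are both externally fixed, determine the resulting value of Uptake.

Setting IceMelt = -3, Flux = 8 by intervention discards those variables' equations.
Uptake = 2·IceMelt + 2·Temp - 3  [with IceMelt=-3, Temp=4]  = -1

-1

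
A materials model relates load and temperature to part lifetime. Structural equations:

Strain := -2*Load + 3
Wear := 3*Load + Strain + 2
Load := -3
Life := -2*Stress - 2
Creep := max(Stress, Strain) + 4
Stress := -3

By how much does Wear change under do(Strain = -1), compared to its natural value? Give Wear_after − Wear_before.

-10

do(Strain=-1) replaces the equation Strain := -2*Load + 3 with the constant Strain = -1.
Wear = 3*Load + Strain + 2  [with Load=-3, Strain=-1]  = -8
Without intervention: Strain = -2*Load + 3  [with Load=-3]  = 9; Wear = 3*Load + Strain + 2  [with Load=-3, Strain=9]  = 2.
Change = -8 − 2 = -10.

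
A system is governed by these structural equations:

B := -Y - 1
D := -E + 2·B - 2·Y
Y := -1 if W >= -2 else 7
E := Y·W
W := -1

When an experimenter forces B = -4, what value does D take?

Intervening sets B = -4 and removes its equation (B := -Y - 1).
Y = -1 if W >= -2 else 7  [with W=-1]  = -1
E = Y·W  [with Y=-1, W=-1]  = 1
D = -E + 2·B - 2·Y  [with E=1, B=-4, Y=-1]  = -7

-7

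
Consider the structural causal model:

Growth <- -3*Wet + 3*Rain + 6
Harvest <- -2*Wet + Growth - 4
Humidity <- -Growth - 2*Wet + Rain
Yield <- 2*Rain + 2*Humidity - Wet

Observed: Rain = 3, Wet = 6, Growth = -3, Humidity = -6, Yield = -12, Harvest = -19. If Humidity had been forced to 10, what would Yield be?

20

Intervening sets Humidity = 10 and removes its equation (Humidity <- -Growth - 2*Wet + Rain).
Yield = 2*Rain + 2*Humidity - Wet  [with Rain=3, Humidity=10, Wet=6]  = 20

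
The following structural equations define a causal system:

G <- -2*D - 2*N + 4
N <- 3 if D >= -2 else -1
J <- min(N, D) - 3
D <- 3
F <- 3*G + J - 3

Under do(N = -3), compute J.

The intervention breaks the incoming arrows to N: N <- 3 if D >= -2 else -1 no longer applies, and N = -3.
J = min(N, D) - 3  [with N=-3, D=3]  = -6

-6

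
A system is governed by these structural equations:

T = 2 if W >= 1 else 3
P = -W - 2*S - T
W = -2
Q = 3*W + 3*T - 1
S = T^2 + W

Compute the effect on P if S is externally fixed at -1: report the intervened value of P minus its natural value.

The intervention breaks the incoming arrows to S: S = T^2 + W no longer applies, and S = -1.
T = 2 if W >= 1 else 3  [with W=-2]  = 3
P = -W - 2*S - T  [with W=-2, S=-1, T=3]  = 1
Without intervention: T = 2 if W >= 1 else 3  [with W=-2]  = 3; S = T^2 + W  [with T=3, W=-2]  = 7; P = -W - 2*S - T  [with W=-2, S=7, T=3]  = -15.
Change = 1 − (-15) = 16.

16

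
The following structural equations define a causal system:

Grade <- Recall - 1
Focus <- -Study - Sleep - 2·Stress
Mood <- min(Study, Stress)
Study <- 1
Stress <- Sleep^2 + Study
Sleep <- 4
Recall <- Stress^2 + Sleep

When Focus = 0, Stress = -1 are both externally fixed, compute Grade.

4

The joint intervention fixes Focus = 0, Stress = -1, removing each variable's own equation.
Recall = Stress^2 + Sleep  [with Stress=-1, Sleep=4]  = 5
Grade = Recall - 1  [with Recall=5]  = 4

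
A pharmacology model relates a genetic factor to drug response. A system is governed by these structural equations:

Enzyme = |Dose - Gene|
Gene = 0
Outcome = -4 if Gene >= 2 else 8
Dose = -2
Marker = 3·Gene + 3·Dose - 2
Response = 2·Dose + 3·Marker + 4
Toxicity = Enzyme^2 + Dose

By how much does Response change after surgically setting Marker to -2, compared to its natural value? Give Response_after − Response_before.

Intervening sets Marker = -2 and removes its equation (Marker = 3·Gene + 3·Dose - 2).
Response = 2·Dose + 3·Marker + 4  [with Dose=-2, Marker=-2]  = -6
Without intervention: Marker = 3·Gene + 3·Dose - 2  [with Gene=0, Dose=-2]  = -8; Response = 2·Dose + 3·Marker + 4  [with Dose=-2, Marker=-8]  = -24.
Change = -6 − (-24) = 18.

18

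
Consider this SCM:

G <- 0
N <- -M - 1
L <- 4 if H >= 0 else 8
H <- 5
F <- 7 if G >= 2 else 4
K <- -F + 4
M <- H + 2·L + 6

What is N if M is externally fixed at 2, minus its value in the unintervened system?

Under do(M=2), the mechanism M <- H + 2·L + 6 is discarded; M is fixed at 2.
N = -M - 1  [with M=2]  = -3
Without intervention: L = 4 if H >= 0 else 8  [with H=5]  = 4; M = H + 2·L + 6  [with H=5, L=4]  = 19; N = -M - 1  [with M=19]  = -20.
Change = -3 − (-20) = 17.

17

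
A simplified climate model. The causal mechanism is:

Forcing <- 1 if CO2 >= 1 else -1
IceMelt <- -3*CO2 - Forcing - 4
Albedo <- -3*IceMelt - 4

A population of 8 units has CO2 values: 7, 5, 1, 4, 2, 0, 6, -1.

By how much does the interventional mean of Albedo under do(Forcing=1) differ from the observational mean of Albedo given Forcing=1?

-10.5

Every unit gets Forcing=1 under the intervention. Albedo values become 74, 56, 20, 47, 29, 11, 65, 2; E[Albedo|do(Forcing=1)] = 38.
Observing Forcing=1 restricts to units where Forcing's equation naturally yields 1: CO2 ∈ {7, 5, 1, 4, 2, 6}. In that subpopulation Albedo = 74, 56, 20, 47, 29, 65, mean 48.5.
Difference = 38 − 48.5 = -10.5.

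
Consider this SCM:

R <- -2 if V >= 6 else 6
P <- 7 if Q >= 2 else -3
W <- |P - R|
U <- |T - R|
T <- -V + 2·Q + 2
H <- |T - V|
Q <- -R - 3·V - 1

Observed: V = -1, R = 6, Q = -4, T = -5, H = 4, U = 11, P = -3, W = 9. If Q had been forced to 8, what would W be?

The intervention breaks the incoming arrows to Q: Q <- -R - 3·V - 1 no longer applies, and Q = 8.
R = -2 if V >= 6 else 6  [with V=-1]  = 6
P = 7 if Q >= 2 else -3  [with Q=8]  = 7
W = |P - R|  [with P=7, R=6]  = 1

1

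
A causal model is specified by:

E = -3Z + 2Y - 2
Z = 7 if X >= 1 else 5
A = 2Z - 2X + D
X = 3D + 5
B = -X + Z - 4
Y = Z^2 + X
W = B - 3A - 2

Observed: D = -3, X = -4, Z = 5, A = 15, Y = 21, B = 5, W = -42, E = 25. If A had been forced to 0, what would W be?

The intervention breaks the incoming arrows to A: A = 2Z - 2X + D no longer applies, and A = 0.
X = 3D + 5  [with D=-3]  = -4
Z = 7 if X >= 1 else 5  [with X=-4]  = 5
B = -X + Z - 4  [with X=-4, Z=5]  = 5
W = B - 3A - 2  [with B=5, A=0]  = 3

3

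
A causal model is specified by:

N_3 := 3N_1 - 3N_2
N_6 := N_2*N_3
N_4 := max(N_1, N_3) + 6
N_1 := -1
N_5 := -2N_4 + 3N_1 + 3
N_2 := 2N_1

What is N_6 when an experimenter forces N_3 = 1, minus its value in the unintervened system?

The intervention breaks the incoming arrows to N_3: N_3 := 3N_1 - 3N_2 no longer applies, and N_3 = 1.
N_2 = 2N_1  [with N_1=-1]  = -2
N_6 = N_2*N_3  [with N_2=-2, N_3=1]  = -2
Without intervention: N_2 = 2N_1  [with N_1=-1]  = -2; N_3 = 3N_1 - 3N_2  [with N_1=-1, N_2=-2]  = 3; N_6 = N_2*N_3  [with N_2=-2, N_3=3]  = -6.
Change = -2 − (-6) = 4.

4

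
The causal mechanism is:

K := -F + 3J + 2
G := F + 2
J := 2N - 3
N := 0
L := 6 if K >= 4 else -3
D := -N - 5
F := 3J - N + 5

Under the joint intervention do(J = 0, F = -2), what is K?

4

Setting J = 0, F = -2 by intervention discards those variables' equations.
K = -F + 3J + 2  [with F=-2, J=0]  = 4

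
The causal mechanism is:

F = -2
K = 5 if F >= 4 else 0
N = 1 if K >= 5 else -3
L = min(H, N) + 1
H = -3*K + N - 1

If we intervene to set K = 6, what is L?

-17

do(K=6) replaces the equation K = 5 if F >= 4 else 0 with the constant K = 6.
N = 1 if K >= 5 else -3  [with K=6]  = 1
H = -3*K + N - 1  [with K=6, N=1]  = -18
L = min(H, N) + 1  [with H=-18, N=1]  = -17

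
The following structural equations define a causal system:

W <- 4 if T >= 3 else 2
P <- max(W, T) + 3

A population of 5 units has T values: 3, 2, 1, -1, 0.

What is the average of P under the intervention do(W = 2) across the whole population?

5.2

Under do(W=2), W's equation is replaced by W=2 for every unit. Per-unit P: 6, 5, 5, 5, 5. Mean = 5.2.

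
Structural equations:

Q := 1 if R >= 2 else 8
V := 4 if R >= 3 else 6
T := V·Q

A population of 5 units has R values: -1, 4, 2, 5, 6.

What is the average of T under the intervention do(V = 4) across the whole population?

9.6

do(V=4) breaks V's dependence on R. With V=4 fixed, T across the units is 32, 4, 4, 4, 4, mean 9.6.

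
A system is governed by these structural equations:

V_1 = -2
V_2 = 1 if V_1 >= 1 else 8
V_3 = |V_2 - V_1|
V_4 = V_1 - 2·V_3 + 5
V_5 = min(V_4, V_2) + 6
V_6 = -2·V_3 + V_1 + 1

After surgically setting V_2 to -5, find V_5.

1

do(V_2=-5) replaces the equation V_2 = 1 if V_1 >= 1 else 8 with the constant V_2 = -5.
V_3 = |V_2 - V_1|  [with V_2=-5, V_1=-2]  = 3
V_4 = V_1 - 2·V_3 + 5  [with V_1=-2, V_3=3]  = -3
V_5 = min(V_4, V_2) + 6  [with V_4=-3, V_2=-5]  = 1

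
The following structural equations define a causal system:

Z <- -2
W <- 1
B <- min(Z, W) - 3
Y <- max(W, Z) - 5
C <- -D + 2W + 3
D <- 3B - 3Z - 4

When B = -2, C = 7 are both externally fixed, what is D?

Setting B = -2, C = 7 by intervention discards those variables' equations.
D = 3B - 3Z - 4  [with B=-2, Z=-2]  = -4

-4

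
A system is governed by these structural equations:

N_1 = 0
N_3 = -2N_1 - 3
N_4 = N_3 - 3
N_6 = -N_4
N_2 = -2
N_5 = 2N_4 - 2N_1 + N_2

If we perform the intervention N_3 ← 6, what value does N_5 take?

do(N_3=6) replaces the equation N_3 = -2N_1 - 3 with the constant N_3 = 6.
N_4 = N_3 - 3  [with N_3=6]  = 3
N_5 = 2N_4 - 2N_1 + N_2  [with N_4=3, N_1=0, N_2=-2]  = 4

4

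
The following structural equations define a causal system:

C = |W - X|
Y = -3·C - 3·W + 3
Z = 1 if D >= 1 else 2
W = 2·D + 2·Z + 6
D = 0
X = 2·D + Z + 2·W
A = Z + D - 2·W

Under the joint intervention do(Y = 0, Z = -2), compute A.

Setting Y = 0, Z = -2 by intervention discards those variables' equations.
W = 2·D + 2·Z + 6  [with D=0, Z=-2]  = 2
A = Z + D - 2·W  [with Z=-2, D=0, W=2]  = -6

-6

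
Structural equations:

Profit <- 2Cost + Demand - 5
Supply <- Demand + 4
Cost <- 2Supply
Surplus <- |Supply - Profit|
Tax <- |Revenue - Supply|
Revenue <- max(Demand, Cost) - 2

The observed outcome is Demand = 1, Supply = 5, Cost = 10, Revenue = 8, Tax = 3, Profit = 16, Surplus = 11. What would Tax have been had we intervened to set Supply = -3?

2

do(Supply=-3) replaces the equation Supply <- Demand + 4 with the constant Supply = -3.
Cost = 2Supply  [with Supply=-3]  = -6
Revenue = max(Demand, Cost) - 2  [with Demand=1, Cost=-6]  = -1
Tax = |Revenue - Supply|  [with Revenue=-1, Supply=-3]  = 2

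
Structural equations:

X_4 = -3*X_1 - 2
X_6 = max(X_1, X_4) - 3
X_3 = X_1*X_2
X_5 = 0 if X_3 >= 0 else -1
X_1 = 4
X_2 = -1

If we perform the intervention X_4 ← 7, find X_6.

4

Under do(X_4=7), the mechanism X_4 = -3*X_1 - 2 is discarded; X_4 is fixed at 7.
X_6 = max(X_1, X_4) - 3  [with X_1=4, X_4=7]  = 4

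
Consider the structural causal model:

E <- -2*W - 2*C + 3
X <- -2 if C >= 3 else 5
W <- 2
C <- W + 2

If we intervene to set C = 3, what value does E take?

-7

Under do(C=3), the mechanism C <- W + 2 is discarded; C is fixed at 3.
E = -2*W - 2*C + 3  [with W=2, C=3]  = -7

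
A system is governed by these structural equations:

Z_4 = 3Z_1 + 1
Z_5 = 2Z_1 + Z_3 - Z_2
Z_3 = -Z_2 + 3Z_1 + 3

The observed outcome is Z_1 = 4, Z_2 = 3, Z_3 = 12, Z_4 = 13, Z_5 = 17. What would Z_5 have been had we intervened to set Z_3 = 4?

9

do(Z_3=4) replaces the equation Z_3 = -Z_2 + 3Z_1 + 3 with the constant Z_3 = 4.
Z_5 = 2Z_1 + Z_3 - Z_2  [with Z_1=4, Z_3=4, Z_2=3]  = 9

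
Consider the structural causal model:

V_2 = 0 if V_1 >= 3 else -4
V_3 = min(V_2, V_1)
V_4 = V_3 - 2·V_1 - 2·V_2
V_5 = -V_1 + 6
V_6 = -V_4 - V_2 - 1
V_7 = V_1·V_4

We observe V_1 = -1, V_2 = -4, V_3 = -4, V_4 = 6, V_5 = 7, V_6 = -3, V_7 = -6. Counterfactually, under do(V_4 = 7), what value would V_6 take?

Under do(V_4=7), the mechanism V_4 = V_3 - 2·V_1 - 2·V_2 is discarded; V_4 is fixed at 7.
V_2 = 0 if V_1 >= 3 else -4  [with V_1=-1]  = -4
V_6 = -V_4 - V_2 - 1  [with V_4=7, V_2=-4]  = -4

-4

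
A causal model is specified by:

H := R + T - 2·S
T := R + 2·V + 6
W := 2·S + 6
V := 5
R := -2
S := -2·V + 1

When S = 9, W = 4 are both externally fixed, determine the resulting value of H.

The joint intervention fixes S = 9, W = 4, removing each variable's own equation.
T = R + 2·V + 6  [with R=-2, V=5]  = 14
H = R + T - 2·S  [with R=-2, T=14, S=9]  = -6

-6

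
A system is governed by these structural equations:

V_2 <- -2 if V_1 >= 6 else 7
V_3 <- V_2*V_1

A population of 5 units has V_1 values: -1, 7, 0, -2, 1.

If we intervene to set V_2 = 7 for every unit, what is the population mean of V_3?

The intervention sets V_2=7 in all 5 units regardless of V_1. Recomputing V_3 per unit gives -7, 49, 0, -14, 7; average 7.

7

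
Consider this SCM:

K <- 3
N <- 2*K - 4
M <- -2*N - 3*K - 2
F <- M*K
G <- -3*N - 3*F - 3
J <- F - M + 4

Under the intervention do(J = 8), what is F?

-45

do(J=8) replaces the equation J <- F - M + 4 with the constant J = 8.
No directed path runs from J to F, so F keeps its natural value.
N = 2*K - 4  [with K=3]  = 2
M = -2*N - 3*K - 2  [with N=2, K=3]  = -15
F = M*K  [with M=-15, K=3]  = -45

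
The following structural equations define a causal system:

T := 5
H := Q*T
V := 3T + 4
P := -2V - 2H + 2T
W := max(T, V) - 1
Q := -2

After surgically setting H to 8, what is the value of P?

-44

Intervening sets H = 8 and removes its equation (H := Q*T).
V = 3T + 4  [with T=5]  = 19
P = -2V - 2H + 2T  [with V=19, H=8, T=5]  = -44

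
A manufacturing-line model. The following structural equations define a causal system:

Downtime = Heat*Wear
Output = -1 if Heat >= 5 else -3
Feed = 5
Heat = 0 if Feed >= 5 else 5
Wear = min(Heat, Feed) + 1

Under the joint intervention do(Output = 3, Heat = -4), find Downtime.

The joint intervention fixes Output = 3, Heat = -4, removing each variable's own equation.
Wear = min(Heat, Feed) + 1  [with Heat=-4, Feed=5]  = -3
Downtime = Heat*Wear  [with Heat=-4, Wear=-3]  = 12

12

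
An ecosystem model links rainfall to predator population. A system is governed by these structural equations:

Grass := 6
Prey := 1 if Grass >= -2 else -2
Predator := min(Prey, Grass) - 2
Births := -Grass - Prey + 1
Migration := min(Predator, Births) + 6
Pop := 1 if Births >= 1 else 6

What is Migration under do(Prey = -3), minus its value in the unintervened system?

1

do(Prey=-3) replaces the equation Prey := 1 if Grass >= -2 else -2 with the constant Prey = -3.
Predator = min(Prey, Grass) - 2  [with Prey=-3, Grass=6]  = -5
Births = -Grass - Prey + 1  [with Grass=6, Prey=-3]  = -2
Migration = min(Predator, Births) + 6  [with Predator=-5, Births=-2]  = 1
Without intervention: Prey = 1 if Grass >= -2 else -2  [with Grass=6]  = 1; Predator = min(Prey, Grass) - 2  [with Prey=1, Grass=6]  = -1; Births = -Grass - Prey + 1  [with Grass=6, Prey=1]  = -6; Migration = min(Predator, Births) + 6  [with Predator=-1, Births=-6]  = 0.
Change = 1 − 0 = 1.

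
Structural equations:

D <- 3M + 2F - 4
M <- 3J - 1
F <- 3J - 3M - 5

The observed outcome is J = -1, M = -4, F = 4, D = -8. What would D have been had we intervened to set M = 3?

-29

Under do(M=3), the mechanism M <- 3J - 1 is discarded; M is fixed at 3.
F = 3J - 3M - 5  [with J=-1, M=3]  = -17
D = 3M + 2F - 4  [with M=3, F=-17]  = -29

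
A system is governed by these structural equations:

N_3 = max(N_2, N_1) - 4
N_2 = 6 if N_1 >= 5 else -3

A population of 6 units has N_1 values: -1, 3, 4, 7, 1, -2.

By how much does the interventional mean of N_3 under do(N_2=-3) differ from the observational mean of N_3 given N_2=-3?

The intervention sets N_2=-3 in all 6 units regardless of N_1. Recomputing N_3 per unit gives -5, -1, 0, 3, -3, -6; average -2.
E[N_3|N_2=-3] averages over only the 5 units with N_2=-3 (N_1 = -1, 3, 4, 1, -2): N_3 = -5, -1, 0, -3, -6, mean -3.
Difference = -2 − (-3) = 1.

1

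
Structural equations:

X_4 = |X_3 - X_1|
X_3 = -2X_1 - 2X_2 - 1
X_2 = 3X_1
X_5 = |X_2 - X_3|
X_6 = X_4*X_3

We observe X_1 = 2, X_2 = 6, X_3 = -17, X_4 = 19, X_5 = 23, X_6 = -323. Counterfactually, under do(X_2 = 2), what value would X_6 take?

-99

Under do(X_2=2), the mechanism X_2 = 3X_1 is discarded; X_2 is fixed at 2.
X_3 = -2X_1 - 2X_2 - 1  [with X_1=2, X_2=2]  = -9
X_4 = |X_3 - X_1|  [with X_3=-9, X_1=2]  = 11
X_6 = X_4*X_3  [with X_4=11, X_3=-9]  = -99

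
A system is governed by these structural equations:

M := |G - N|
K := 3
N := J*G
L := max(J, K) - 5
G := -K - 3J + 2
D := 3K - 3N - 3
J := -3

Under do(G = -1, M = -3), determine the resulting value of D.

-3

The joint intervention fixes G = -1, M = -3, removing each variable's own equation.
N = J*G  [with J=-3, G=-1]  = 3
D = 3K - 3N - 3  [with K=3, N=3]  = -3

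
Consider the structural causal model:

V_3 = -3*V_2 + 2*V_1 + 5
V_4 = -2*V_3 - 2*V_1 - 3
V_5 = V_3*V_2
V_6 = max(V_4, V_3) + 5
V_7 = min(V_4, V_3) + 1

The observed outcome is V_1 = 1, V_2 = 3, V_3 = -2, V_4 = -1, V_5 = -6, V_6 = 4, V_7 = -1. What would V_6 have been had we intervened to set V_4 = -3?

3

Under do(V_4=-3), the mechanism V_4 = -2*V_3 - 2*V_1 - 3 is discarded; V_4 is fixed at -3.
V_3 = -3*V_2 + 2*V_1 + 5  [with V_2=3, V_1=1]  = -2
V_6 = max(V_4, V_3) + 5  [with V_4=-3, V_3=-2]  = 3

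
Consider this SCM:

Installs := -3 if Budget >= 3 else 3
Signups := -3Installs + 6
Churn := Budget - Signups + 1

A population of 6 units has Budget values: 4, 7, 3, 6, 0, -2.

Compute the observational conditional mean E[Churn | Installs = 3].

Observing Installs=3 restricts to units where Installs's equation naturally yields 3: Budget ∈ {0, -2}. In that subpopulation Churn = 4, 2, mean 3.

3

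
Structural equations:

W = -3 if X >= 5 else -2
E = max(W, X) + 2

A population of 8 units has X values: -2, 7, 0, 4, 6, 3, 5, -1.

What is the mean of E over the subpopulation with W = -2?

E[E|W=-2] averages over only the 5 units with W=-2 (X = -2, 0, 4, 3, -1): E = 0, 2, 6, 5, 1, mean 2.8.

2.8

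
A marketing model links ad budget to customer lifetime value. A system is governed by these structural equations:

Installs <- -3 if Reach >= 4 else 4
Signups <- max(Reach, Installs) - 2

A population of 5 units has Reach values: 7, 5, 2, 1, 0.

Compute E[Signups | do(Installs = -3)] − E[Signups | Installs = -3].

The intervention sets Installs=-3 in all 5 units regardless of Reach. Recomputing Signups per unit gives 5, 3, 0, -1, -2; average 1.
E[Signups|Installs=-3] averages over only the 2 units with Installs=-3 (Reach = 7, 5): Signups = 5, 3, mean 4.
Difference = 1 − 4 = -3.

-3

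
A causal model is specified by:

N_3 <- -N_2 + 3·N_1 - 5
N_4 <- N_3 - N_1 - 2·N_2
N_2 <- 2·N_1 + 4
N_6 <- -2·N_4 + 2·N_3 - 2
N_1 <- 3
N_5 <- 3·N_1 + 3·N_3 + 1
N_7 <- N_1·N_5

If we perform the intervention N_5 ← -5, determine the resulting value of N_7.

-15

Under do(N_5=-5), the mechanism N_5 <- 3·N_1 + 3·N_3 + 1 is discarded; N_5 is fixed at -5.
N_7 = N_1·N_5  [with N_1=3, N_5=-5]  = -15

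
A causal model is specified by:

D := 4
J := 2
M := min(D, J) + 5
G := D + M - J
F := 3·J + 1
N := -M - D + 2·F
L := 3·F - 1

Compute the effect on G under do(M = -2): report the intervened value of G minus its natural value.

-9

The intervention breaks the incoming arrows to M: M := min(D, J) + 5 no longer applies, and M = -2.
G = D + M - J  [with D=4, M=-2, J=2]  = 0
Without intervention: M = min(D, J) + 5  [with D=4, J=2]  = 7; G = D + M - J  [with D=4, M=7, J=2]  = 9.
Change = 0 − 9 = -9.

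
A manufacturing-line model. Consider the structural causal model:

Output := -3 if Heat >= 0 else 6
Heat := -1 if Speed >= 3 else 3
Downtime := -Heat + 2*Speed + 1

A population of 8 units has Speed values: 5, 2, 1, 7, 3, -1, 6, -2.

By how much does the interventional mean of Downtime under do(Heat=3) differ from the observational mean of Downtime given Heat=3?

Under do(Heat=3), Heat's equation is replaced by Heat=3 for every unit. Per-unit Downtime: 8, 2, 0, 12, 4, -4, 10, -6. Mean = 3.25.
Observing Heat=3 restricts to units where Heat's equation naturally yields 3: Speed ∈ {2, 1, -1, -2}. In that subpopulation Downtime = 2, 0, -4, -6, mean -2.
Difference = 3.25 − (-2) = 5.25.

5.25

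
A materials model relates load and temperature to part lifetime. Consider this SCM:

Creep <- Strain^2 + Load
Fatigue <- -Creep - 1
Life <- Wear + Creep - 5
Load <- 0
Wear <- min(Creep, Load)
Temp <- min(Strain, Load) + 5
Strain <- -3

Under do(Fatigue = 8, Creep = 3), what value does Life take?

-2

Under do(Fatigue = 8, Creep = 3), each intervened variable's structural equation is replaced by its fixed value.
Wear = min(Creep, Load)  [with Creep=3, Load=0]  = 0
Life = Wear + Creep - 5  [with Wear=0, Creep=3]  = -2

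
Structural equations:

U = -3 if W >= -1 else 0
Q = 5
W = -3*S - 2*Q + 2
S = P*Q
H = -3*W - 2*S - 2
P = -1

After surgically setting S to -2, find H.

The intervention breaks the incoming arrows to S: S = P*Q no longer applies, and S = -2.
W = -3*S - 2*Q + 2  [with S=-2, Q=5]  = -2
H = -3*W - 2*S - 2  [with W=-2, S=-2]  = 8

8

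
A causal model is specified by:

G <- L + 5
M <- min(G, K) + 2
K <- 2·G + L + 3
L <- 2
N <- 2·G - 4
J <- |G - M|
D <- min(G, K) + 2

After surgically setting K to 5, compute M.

do(K=5) replaces the equation K <- 2·G + L + 3 with the constant K = 5.
G = L + 5  [with L=2]  = 7
M = min(G, K) + 2  [with G=7, K=5]  = 7

7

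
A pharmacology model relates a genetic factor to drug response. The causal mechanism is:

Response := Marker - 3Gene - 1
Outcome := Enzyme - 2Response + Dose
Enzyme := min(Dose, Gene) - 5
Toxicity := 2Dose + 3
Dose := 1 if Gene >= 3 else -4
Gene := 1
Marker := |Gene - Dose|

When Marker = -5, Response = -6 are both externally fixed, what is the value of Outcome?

-1

Under do(Marker = -5, Response = -6), each intervened variable's structural equation is replaced by its fixed value.
Dose = 1 if Gene >= 3 else -4  [with Gene=1]  = -4
Enzyme = min(Dose, Gene) - 5  [with Dose=-4, Gene=1]  = -9
Outcome = Enzyme - 2Response + Dose  [with Enzyme=-9, Response=-6, Dose=-4]  = -1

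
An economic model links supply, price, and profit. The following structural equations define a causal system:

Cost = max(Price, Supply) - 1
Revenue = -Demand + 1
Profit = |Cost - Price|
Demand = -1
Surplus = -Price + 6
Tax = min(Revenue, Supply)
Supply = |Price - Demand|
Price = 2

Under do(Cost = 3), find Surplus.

4

do(Cost=3) replaces the equation Cost = max(Price, Supply) - 1 with the constant Cost = 3.
No directed path runs from Cost to Surplus, so Surplus keeps its natural value.
Surplus = -Price + 6  [with Price=2]  = 4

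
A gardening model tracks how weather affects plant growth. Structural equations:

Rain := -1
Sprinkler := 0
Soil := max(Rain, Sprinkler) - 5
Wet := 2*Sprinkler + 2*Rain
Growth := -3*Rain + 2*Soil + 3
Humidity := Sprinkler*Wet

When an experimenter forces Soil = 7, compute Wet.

-2

The intervention breaks the incoming arrows to Soil: Soil := max(Rain, Sprinkler) - 5 no longer applies, and Soil = 7.
Wet is not downstream of the intervention, so its value is determined by the original equations.
Wet = 2*Sprinkler + 2*Rain  [with Sprinkler=0, Rain=-1]  = -2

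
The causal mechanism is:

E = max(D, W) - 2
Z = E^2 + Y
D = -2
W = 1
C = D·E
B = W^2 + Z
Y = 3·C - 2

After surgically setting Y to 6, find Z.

The intervention breaks the incoming arrows to Y: Y = 3·C - 2 no longer applies, and Y = 6.
E = max(D, W) - 2  [with D=-2, W=1]  = -1
Z = E^2 + Y  [with E=-1, Y=6]  = 7

7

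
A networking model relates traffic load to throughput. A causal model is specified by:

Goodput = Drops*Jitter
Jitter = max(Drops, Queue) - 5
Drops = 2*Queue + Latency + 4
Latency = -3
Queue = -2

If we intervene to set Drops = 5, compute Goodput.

0

do(Drops=5) replaces the equation Drops = 2*Queue + Latency + 4 with the constant Drops = 5.
Jitter = max(Drops, Queue) - 5  [with Drops=5, Queue=-2]  = 0
Goodput = Drops*Jitter  [with Drops=5, Jitter=0]  = 0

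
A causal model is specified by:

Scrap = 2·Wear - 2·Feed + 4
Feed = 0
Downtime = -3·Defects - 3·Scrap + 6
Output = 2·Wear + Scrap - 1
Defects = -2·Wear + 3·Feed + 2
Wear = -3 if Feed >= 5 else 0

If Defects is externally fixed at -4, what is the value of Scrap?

4

The intervention breaks the incoming arrows to Defects: Defects = -2·Wear + 3·Feed + 2 no longer applies, and Defects = -4.
Scrap is not downstream of the intervention, so its value is determined by the original equations.
Wear = -3 if Feed >= 5 else 0  [with Feed=0]  = 0
Scrap = 2·Wear - 2·Feed + 4  [with Wear=0, Feed=0]  = 4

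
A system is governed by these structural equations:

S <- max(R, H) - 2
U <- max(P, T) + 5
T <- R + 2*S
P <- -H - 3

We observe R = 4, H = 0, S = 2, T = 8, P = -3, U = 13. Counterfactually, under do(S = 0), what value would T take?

4

The intervention breaks the incoming arrows to S: S <- max(R, H) - 2 no longer applies, and S = 0.
T = R + 2*S  [with R=4, S=0]  = 4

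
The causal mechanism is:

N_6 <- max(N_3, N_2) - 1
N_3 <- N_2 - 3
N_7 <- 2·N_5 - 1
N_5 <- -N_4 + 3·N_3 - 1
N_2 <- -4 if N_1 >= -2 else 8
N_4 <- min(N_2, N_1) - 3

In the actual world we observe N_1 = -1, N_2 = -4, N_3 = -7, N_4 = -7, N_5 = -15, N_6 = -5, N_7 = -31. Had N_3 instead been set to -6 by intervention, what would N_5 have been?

do(N_3=-6) replaces the equation N_3 <- N_2 - 3 with the constant N_3 = -6.
N_2 = -4 if N_1 >= -2 else 8  [with N_1=-1]  = -4
N_4 = min(N_2, N_1) - 3  [with N_2=-4, N_1=-1]  = -7
N_5 = -N_4 + 3·N_3 - 1  [with N_4=-7, N_3=-6]  = -12

-12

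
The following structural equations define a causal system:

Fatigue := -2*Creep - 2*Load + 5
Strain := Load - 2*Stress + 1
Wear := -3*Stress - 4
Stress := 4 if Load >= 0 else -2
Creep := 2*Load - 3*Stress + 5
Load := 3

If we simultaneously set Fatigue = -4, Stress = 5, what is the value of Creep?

Under do(Fatigue = -4, Stress = 5), each intervened variable's structural equation is replaced by its fixed value.
Creep = 2*Load - 3*Stress + 5  [with Load=3, Stress=5]  = -4

-4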